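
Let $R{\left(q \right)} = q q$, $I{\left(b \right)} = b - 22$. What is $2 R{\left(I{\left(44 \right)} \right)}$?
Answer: $968$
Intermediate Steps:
$I{\left(b \right)} = -22 + b$
$R{\left(q \right)} = q^{2}$
$2 R{\left(I{\left(44 \right)} \right)} = 2 \left(-22 + 44\right)^{2} = 2 \cdot 22^{2} = 2 \cdot 484 = 968$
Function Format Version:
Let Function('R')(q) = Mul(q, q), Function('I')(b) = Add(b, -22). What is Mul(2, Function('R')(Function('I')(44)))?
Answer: 968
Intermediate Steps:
Function('I')(b) = Add(-22, b)
Function('R')(q) = Pow(q, 2)
Mul(2, Function('R')(Function('I')(44))) = Mul(2, Pow(Add(-22, 44), 2)) = Mul(2, Pow(22, 2)) = Mul(2, 484) = 968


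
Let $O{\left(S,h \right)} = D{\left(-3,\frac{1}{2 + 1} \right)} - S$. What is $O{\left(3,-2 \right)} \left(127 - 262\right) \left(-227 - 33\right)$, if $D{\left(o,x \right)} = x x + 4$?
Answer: $39000$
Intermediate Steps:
$D{\left(o,x \right)} = 4 + x^{2}$ ($D{\left(o,x \right)} = x^{2} + 4 = 4 + x^{2}$)
$O{\left(S,h \right)} = \frac{37}{9} - S$ ($O{\left(S,h \right)} = \left(4 + \left(\frac{1}{2 + 1}\right)^{2}\right) - S = \left(4 + \left(\frac{1}{3}\right)^{2}\right) - S = \left(4 + \frac{1}{9}\right) - S = \frac{37}{9} - S$)
$O{\left(3,-2 \right)} \left(127 - 262\right) \left(-227 - 33\right) = \left(\frac{37}{9} - 3\right) \left(127 - 262\right) \left(-227 - 33\right) = \left(\frac{37}{9} - 3\right) \left(\left(-135\right) \left(-260\right)\right) = \frac{10}{9} \cdot 35100 = 39000$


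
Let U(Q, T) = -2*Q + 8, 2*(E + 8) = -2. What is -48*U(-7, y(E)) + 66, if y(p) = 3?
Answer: -990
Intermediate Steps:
E = -9 (E = -8 + (1/2)*(-2) = -8 - 1 = -9)
U(Q, T) = 8 - 2*Q
-48*U(-7, y(E)) + 66 = -48*(8 - 2*(-7)) + 66 = -48*(8 + 14) + 66 = -48*22 + 66 = -1056 + 66 = -990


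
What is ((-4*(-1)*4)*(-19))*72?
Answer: -21888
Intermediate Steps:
((-4*(-1)*4)*(-19))*72 = ((4*4)*(-19))*72 = (16*(-19))*72 = -304*72 = -21888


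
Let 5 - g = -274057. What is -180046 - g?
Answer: -454108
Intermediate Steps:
g = 274062 (g = 5 - 1*(-274057) = 5 + 274057 = 274062)
-180046 - g = -180046 - 1*274062 = -180046 - 274062 = -454108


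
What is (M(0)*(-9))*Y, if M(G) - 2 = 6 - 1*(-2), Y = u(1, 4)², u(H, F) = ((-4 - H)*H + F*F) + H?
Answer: -12960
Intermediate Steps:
u(H, F) = H + F² + H*(-4 - H) (u(H, F) = (H*(-4 - H) + F²) + H = (F² + H*(-4 - H)) + H = H + F² + H*(-4 - H))
Y = 144 (Y = (4² - 1*1² - 3*1)² = (16 - 1*1 - 3)² = (16 - 1 - 3)² = 12² = 144)
M(G) = 10 (M(G) = 2 + (6 - 1*(-2)) = 2 + (6 + 2) = 2 + 8 = 10)
(M(0)*(-9))*Y = (10*(-9))*144 = -90*144 = -12960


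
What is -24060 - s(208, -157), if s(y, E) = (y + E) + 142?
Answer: -24253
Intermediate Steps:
s(y, E) = 142 + E + y (s(y, E) = (E + y) + 142 = 142 + E + y)
-24060 - s(208, -157) = -24060 - (142 - 157 + 208) = -24060 - 1*193 = -24060 - 193 = -24253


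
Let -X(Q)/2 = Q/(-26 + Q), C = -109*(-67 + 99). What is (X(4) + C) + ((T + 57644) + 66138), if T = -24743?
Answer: 1051065/11 ≈ 95551.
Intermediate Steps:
C = -3488 (C = -109*32 = -3488)
X(Q) = -2*Q/(-26 + Q)
(X(4) + C) + ((T + 57644) + 66138) = (-2*4/(-26 + 4) - 3488) + ((-24743 + 57644) + 66138) = (-2*4/(-22) - 3488) + (32901 + 66138) = (-2*4*(-1/22) - 3488) + 99039 = (4/11 - 3488) + 99039 = -38364/11 + 99039 = 1051065/11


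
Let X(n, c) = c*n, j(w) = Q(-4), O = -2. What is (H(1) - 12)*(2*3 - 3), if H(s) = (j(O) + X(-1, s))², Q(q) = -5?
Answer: 72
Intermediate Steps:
j(w) = -5
H(s) = (-5 - s)² (H(s) = (-5 + s*(-1))² = (-5 - s)²)
(H(1) - 12)*(2*3 - 3) = ((5 + 1)² - 12)*(2*3 - 3) = (6² - 12)*(6 - 3) = (36 - 12)*3 = 24*3 = 72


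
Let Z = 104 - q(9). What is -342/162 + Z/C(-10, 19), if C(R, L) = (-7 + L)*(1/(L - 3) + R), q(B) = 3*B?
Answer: -1315/477 ≈ -2.7568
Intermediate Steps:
C(R, L) = (-7 + L)*(R + 1/(-3 + L)) (C(R, L) = (-7 + L)*(1/(-3 + L) + R) = (-7 + L)*(R + 1/(-3 + L)))
Z = 77 (Z = 104 - 3*9 = 104 - 1*27 = 104 - 27 = 77)
-342/162 + Z/C(-10, 19) = -342/162 + 77/(((-7 + 19 + 21*(-10) - 10*19**2 - 10*19*(-10))/(-3 + 19))) = -342*1/162 + 77/(((-7 + 19 - 210 - 10*361 + 1900)/16)) = -19/9 + 77/(((-7 + 19 - 210 - 3610 + 1900)/16)) = -19/9 + 77/(((1/16)*(-1908))) = -19/9 + 77/(-477/4) = -19/9 + 77*(-4/477) = -19/9 - 308/477 = -1315/477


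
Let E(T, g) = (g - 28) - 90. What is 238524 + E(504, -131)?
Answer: 238275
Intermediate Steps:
E(T, g) = -118 + g (E(T, g) = (-28 + g) - 90 = -118 + g)
238524 + E(504, -131) = 238524 + (-118 - 131) = 238524 - 249 = 238275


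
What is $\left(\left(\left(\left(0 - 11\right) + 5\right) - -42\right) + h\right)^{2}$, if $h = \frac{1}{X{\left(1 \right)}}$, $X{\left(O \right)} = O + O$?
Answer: $\frac{5329}{4} \approx 1332.3$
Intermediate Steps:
$X{\left(O \right)} = 2 O$
$h = \frac{1}{2}$ ($h = \frac{1}{2 \cdot 1} = \frac{1}{2} \approx 0.5$)
$\left(\left(\left(\left(0 - 11\right) + 5\right) - -42\right) + h\right)^{2} = \left(\left(\left(\left(0 - 11\right) + 5\right) - -42\right) + \frac{1}{2}\right)^{2} = \left(\left(\left(-11 + 5\right) + 42\right) + \frac{1}{2}\right)^{2} = \left(\left(-6 + 42\right) + \frac{1}{2}\right)^{2} = \left(36 + \frac{1}{2}\right)^{2} = \left(\frac{73}{2}\right)^{2} = \frac{5329}{4}$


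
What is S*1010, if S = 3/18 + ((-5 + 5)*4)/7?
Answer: 505/3 ≈ 168.33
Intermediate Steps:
S = ⅙ (S = 3*(1/18) + (0*4)*(⅐) = ⅙ + 0*(⅐) = ⅙ + 0 = ⅙ ≈ 0.16667)
S*1010 = (⅙)*1010 = 505/3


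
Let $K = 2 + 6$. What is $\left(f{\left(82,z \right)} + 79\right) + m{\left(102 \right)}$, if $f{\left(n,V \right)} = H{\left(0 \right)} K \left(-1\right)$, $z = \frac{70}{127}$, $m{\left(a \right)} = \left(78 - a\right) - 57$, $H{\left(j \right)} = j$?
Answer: $-2$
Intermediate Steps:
$m{\left(a \right)} = 21 - a$
$K = 8$
$z = \frac{70}{127}$ ($z = 70 \cdot \frac{1}{127} = \frac{70}{127} \approx 0.55118$)
$f{\left(n,V \right)} = 0$ ($f{\left(n,V \right)} = 0 \cdot 8 \left(-1\right) = 0 \left(-1\right) = 0$)
$\left(f{\left(82,z \right)} + 79\right) + m{\left(102 \right)} = \left(0 + 79\right) + \left(21 - 102\right) = 79 + \left(21 - 102\right) = 79 - 81 = -2$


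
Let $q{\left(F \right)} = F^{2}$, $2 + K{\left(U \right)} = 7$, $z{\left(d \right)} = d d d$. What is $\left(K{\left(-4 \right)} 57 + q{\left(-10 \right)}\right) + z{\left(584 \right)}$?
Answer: $199177089$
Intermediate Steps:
$z{\left(d \right)} = d^{3}$ ($z{\left(d \right)} = d^{2} d = d^{3}$)
$K{\left(U \right)} = 5$ ($K{\left(U \right)} = -2 + 7 = 5$)
$\left(K{\left(-4 \right)} 57 + q{\left(-10 \right)}\right) + z{\left(584 \right)} = \left(5 \cdot 57 + \left(-10\right)^{2}\right) + 584^{3} = \left(285 + 100\right) + 199176704 = 385 + 199176704 = 199177089$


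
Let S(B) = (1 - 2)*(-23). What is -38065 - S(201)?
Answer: -38088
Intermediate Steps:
S(B) = 23 (S(B) = -1*(-23) = 23)
-38065 - S(201) = -38065 - 1*23 = -38065 - 23 = -38088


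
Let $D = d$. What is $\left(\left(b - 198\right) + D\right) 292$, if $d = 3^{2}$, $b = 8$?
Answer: $-52852$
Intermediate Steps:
$d = 9$
$D = 9$
$\left(\left(b - 198\right) + D\right) 292 = \left(\left(8 - 198\right) + 9\right) 292 = \left(-190 + 9\right) 292 = \left(-181\right) 292 = -52852$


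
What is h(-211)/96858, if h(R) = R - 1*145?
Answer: -178/48429 ≈ -0.0036755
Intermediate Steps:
h(R) = -145 + R (h(R) = R - 145 = -145 + R)
h(-211)/96858 = (-145 - 211)/96858 = -356*1/96858 = -178/48429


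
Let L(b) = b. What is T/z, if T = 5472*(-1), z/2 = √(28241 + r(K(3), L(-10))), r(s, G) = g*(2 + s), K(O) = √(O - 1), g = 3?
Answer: -2736/√(28247 + 3*√2) ≈ -16.278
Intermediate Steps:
K(O) = √(-1 + O)
r(s, G) = 6 + 3*s (r(s, G) = 3*(2 + s) = 6 + 3*s)
z = 2*√(28247 + 3*√2) (z = 2*√(28241 + (6 + 3*√(-1 + 3))) = 2*√(28241 + (6 + 3*√2)) = 2*√(28247 + 3*√2) ≈ 336.16)
T = -5472
T/z = -5472*1/(2*√(28247 + 3*√2)) = -2736/√(28247 + 3*√2)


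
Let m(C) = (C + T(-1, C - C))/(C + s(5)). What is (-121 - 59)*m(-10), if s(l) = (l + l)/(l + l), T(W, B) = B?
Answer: -200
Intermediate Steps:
s(l) = 1 (s(l) = (2*l)/((2*l)) = (2*l)*(1/(2*l)) = 1)
m(C) = C/(1 + C) (m(C) = (C + (C - C))/(C + 1) = (C + 0)/(1 + C) = C/(1 + C))
(-121 - 59)*m(-10) = (-121 - 59)*(-10/(1 - 10)) = -(-1800)/(-9) = -(-1800)*(-1)/9 = -180*10/9 = -200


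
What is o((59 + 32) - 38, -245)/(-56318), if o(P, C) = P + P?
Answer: -53/28159 ≈ -0.0018822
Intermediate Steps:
o(P, C) = 2*P
o((59 + 32) - 38, -245)/(-56318) = (2*((59 + 32) - 38))/(-56318) = (2*(91 - 38))*(-1/56318) = (2*53)*(-1/56318) = 106*(-1/56318) = -53/28159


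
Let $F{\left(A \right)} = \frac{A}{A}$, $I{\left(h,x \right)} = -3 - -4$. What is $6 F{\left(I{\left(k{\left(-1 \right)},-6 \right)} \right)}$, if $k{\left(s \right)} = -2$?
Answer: $6$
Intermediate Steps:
$I{\left(h,x \right)} = 1$ ($I{\left(h,x \right)} = -3 + 4 = 1$)
$F{\left(A \right)} = 1$
$6 F{\left(I{\left(k{\left(-1 \right)},-6 \right)} \right)} = 6 \cdot 1 = 6$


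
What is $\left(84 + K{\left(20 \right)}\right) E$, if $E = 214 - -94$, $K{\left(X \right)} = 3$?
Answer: $26796$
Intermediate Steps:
$E = 308$ ($E = 214 + 94 = 308$)
$\left(84 + K{\left(20 \right)}\right) E = \left(84 + 3\right) 308 = 87 \cdot 308 = 26796$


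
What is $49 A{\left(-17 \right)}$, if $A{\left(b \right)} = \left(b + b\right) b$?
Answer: $28322$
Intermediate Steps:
$A{\left(b \right)} = 2 b^{2}$ ($A{\left(b \right)} = 2 b b = 2 b^{2}$)
$49 A{\left(-17 \right)} = 49 \cdot 2 \left(-17\right)^{2} = 49 \cdot 2 \cdot 289 = 49 \cdot 578 = 28322$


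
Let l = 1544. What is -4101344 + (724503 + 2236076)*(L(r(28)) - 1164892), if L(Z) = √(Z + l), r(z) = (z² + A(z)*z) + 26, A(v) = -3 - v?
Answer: -3448758893812 + 2960579*√1486 ≈ -3.4486e+12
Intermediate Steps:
r(z) = 26 + z² + z*(-3 - z) (r(z) = (z² + (-3 - z)*z) + 26 = (z² + z*(-3 - z)) + 26 = 26 + z² + z*(-3 - z))
L(Z) = √(1544 + Z) (L(Z) = √(Z + 1544) = √(1544 + Z))
-4101344 + (724503 + 2236076)*(L(r(28)) - 1164892) = -4101344 + (724503 + 2236076)*(√(1544 + (26 - 3*28)) - 1164892) = -4101344 + 2960579*(√(1544 + (26 - 84)) - 1164892) = -4101344 + 2960579*(√(1544 - 58) - 1164892) = -4101344 + 2960579*(√1486 - 1164892) = -4101344 + 2960579*(-1164892 + √1486) = -4101344 + (-3448754792468 + 2960579*√1486) = -3448758893812 + 2960579*√1486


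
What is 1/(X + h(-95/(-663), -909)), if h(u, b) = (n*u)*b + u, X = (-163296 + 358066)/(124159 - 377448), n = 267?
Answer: -167930607/5840135085920 ≈ -2.8755e-5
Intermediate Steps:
X = -194770/253289 (X = 194770/(-253289) = 194770*(-1/253289) = -194770/253289 ≈ -0.76896)
h(u, b) = u + 267*b*u (h(u, b) = (267*u)*b + u = 267*b*u + u = u + 267*b*u)
1/(X + h(-95/(-663), -909)) = 1/(-194770/253289 + (-95/(-663))*(1 + 267*(-909))) = 1/(-194770/253289 + (-95*(-1/663))*(1 - 242703)) = 1/(-194770/253289 + (95/663)*(-242702)) = 1/(-194770/253289 - 23056690/663) = 1/(-5840135085920/167930607) = -167930607/5840135085920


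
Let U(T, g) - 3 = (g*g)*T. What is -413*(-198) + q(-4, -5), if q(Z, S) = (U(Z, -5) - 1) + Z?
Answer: 81672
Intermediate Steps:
U(T, g) = 3 + T*g**2 (U(T, g) = 3 + (g*g)*T = 3 + g**2*T = 3 + T*g**2)
q(Z, S) = 2 + 26*Z (q(Z, S) = ((3 + Z*(-5)**2) - 1) + Z = ((3 + Z*25) - 1) + Z = ((3 + 25*Z) - 1) + Z = (2 + 25*Z) + Z = 2 + 26*Z)
-413*(-198) + q(-4, -5) = -413*(-198) + (2 + 26*(-4)) = 81774 + (2 - 104) = 81774 - 102 = 81672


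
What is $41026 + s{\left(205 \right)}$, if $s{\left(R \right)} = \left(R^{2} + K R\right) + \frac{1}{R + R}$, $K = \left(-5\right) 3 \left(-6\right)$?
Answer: $\frac{41615411}{410} \approx 1.015 \cdot 10^{5}$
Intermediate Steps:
$K = 90$ ($K = \left(-15\right) \left(-6\right) = 90$)
$s{\left(R \right)} = R^{2} + \frac{1}{2 R} + 90 R$ ($s{\left(R \right)} = \left(R^{2} + 90 R\right) + \frac{1}{R + R} = \left(R^{2} + 90 R\right) + \frac{1}{2 R} = R^{2} + \frac{1}{2 R} + 90 R$)
$41026 + s{\left(205 \right)} = 41026 + \left(205^{2} + \frac{1}{2 \cdot 205} + 90 \cdot 205\right) = 41026 + \left(42025 + \frac{1}{2} \cdot \frac{1}{205} + 18450\right) = 41026 + \left(42025 + \frac{1}{410} + 18450\right) = 41026 + \frac{24794751}{410} = \frac{41615411}{410}$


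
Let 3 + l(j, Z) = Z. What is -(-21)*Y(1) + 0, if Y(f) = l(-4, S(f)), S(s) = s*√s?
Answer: -42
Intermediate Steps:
S(s) = s^(3/2)
l(j, Z) = -3 + Z
Y(f) = -3 + f^(3/2)
-(-21)*Y(1) + 0 = -(-21)*(-3 + 1^(3/2)) + 0 = -(-21)*(-3 + 1) + 0 = -(-21)*(-2) + 0 = -7*6 + 0 = -42 + 0 = -42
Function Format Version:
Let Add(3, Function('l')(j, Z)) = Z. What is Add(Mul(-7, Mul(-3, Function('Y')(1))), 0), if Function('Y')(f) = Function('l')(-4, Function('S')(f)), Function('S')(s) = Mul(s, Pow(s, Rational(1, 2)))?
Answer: -42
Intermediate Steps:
Function('S')(s) = Pow(s, Rational(3, 2))
Function('l')(j, Z) = Add(-3, Z)
Function('Y')(f) = Add(-3, Pow(f, Rational(3, 2)))
Add(Mul(-7, Mul(-3, Function('Y')(1))), 0) = Add(Mul(-7, Mul(-3, Add(-3, Pow(1, Rational(3, 2))))), 0) = Add(Mul(-7, Mul(-3, Add(-3, 1))), 0) = Add(Mul(-7, Mul(-3, -2)), 0) = Add(Mul(-7, 6), 0) = Add(-42, 0) = -42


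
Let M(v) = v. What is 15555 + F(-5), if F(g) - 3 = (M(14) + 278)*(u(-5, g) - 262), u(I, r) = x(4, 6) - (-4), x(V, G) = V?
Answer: -58610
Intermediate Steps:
u(I, r) = 8 (u(I, r) = 4 - (-4) = 4 - 1*(-4) = 4 + 4 = 8)
F(g) = -74165 (F(g) = 3 + (14 + 278)*(8 - 262) = 3 + 292*(-254) = 3 - 74168 = -74165)
15555 + F(-5) = 15555 - 74165 = -58610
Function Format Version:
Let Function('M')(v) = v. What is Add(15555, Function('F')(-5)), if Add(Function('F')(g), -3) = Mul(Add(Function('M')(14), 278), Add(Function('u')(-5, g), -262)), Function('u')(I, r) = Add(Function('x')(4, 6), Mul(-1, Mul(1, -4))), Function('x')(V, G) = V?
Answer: -58610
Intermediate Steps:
Function('u')(I, r) = 8 (Function('u')(I, r) = Add(4, Mul(-1, Mul(1, -4))) = Add(4, Mul(-1, -4)) = Add(4, 4) = 8)
Function('F')(g) = -74165 (Function('F')(g) = Add(3, Mul(Add(14, 278), Add(8, -262))) = Add(3, Mul(292, -254)) = Add(3, -74168) = -74165)
Add(15555, Function('F')(-5)) = Add(15555, -74165) = -58610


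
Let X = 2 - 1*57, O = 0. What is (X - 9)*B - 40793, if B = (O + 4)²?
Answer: -41817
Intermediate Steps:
X = -55 (X = 2 - 57 = -55)
B = 16 (B = (0 + 4)² = 4² = 16)
(X - 9)*B - 40793 = (-55 - 9)*16 - 40793 = -64*16 - 40793 = -1024 - 40793 = -41817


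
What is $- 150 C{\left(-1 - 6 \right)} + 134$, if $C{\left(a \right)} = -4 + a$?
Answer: $1784$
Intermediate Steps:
$- 150 C{\left(-1 - 6 \right)} + 134 = - 150 \left(-4 - 7\right) + 134 = \left(-150\right) \left(-11\right) + 134 = 1650 + 134 = 1784$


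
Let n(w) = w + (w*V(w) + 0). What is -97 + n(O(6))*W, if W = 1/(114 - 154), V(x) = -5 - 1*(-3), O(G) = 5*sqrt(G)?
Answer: -97 + sqrt(6)/8 ≈ -96.694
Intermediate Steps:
V(x) = -2 (V(x) = -5 + 3 = -2)
W = -1/40 (W = 1/(-40) = -1/40 ≈ -0.025000)
n(w) = -w (n(w) = w + (w*(-2) + 0) = w + (-2*w + 0) = w - 2*w = -w)
-97 + n(O(6))*W = -97 - 5*sqrt(6)*(-1/40) = -97 + sqrt(6)/8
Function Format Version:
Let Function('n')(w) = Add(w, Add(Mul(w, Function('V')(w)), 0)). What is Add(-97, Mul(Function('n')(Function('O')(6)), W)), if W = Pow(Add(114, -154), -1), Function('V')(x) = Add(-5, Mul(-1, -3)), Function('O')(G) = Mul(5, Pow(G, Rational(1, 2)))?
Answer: Add(-97, Mul(Rational(1, 8), Pow(6, Rational(1, 2)))) ≈ -96.694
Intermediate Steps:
Function('V')(x) = -2 (Function('V')(x) = Add(-5, 3) = -2)
W = Rational(-1, 40) (W = Pow(-40, -1) = Rational(-1, 40) ≈ -0.025000)
Function('n')(w) = Mul(-1, w) (Function('n')(w) = Add(w, Add(Mul(w, -2), 0)) = Add(w, Add(Mul(-2, w), 0)) = Add(w, Mul(-2, w)) = Mul(-1, w))
Add(-97, Mul(Function('n')(Function('O')(6)), W)) = Add(-97, Mul(Mul(-1, Mul(5, Pow(6, Rational(1, 2)))), Rational(-1, 40))) = Add(-97, Mul(Mul(-5, Pow(6, Rational(1, 2))), Rational(-1, 40))) = Add(-97, Mul(Rational(1, 8), Pow(6, Rational(1, 2))))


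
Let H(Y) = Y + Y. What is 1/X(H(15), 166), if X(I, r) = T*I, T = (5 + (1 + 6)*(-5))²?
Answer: 1/27000 ≈ 3.7037e-5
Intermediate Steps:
H(Y) = 2*Y
T = 900 (T = (5 + 7*(-5))² = (5 - 35)² = (-30)² = 900)
X(I, r) = 900*I
1/X(H(15), 166) = 1/(900*(2*15)) = 1/(900*30) = 1/27000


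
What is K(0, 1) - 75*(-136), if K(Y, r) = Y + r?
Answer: 10201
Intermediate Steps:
K(0, 1) - 75*(-136) = (0 + 1) - 75*(-136) = 1 + 10200 = 10201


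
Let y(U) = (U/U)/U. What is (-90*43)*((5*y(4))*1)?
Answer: -9675/2 ≈ -4837.5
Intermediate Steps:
y(U) = 1/U
(-90*43)*((5*y(4))*1) = (-90*43)*((5/4)*1) = -3870*5*(¼) = -9675/2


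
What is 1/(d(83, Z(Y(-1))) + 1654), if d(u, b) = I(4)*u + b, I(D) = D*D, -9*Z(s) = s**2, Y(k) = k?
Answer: 9/26837 ≈ 0.00033536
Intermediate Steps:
Z(s) = -s**2/9
I(D) = D**2
d(u, b) = b + 16*u (d(u, b) = 4**2*u + b = 16*u + b = b + 16*u)
1/(d(83, Z(Y(-1))) + 1654) = 1/((-1/9*(-1)**2 + 16*83) + 1654) = 1/((-1/9*1 + 1328) + 1654) = 1/((-1/9 + 1328) + 1654) = 1/(11951/9 + 1654) = 1/(26837/9) = 9/26837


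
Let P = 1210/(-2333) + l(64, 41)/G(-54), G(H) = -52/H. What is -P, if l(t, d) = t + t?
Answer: -4015694/30329 ≈ -132.40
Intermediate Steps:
l(t, d) = 2*t
P = 4015694/30329 (P = 1210/(-2333) + (2*64)/((-52/(-54))) = 1210*(-1/2333) + 128/((-52*(-1/54))) = -1210/2333 + 128/(26/27) = -1210/2333 + 128*(27/26) = -1210/2333 + 1728/13 = 4015694/30329 ≈ 132.40)
-P = -1*4015694/30329 = -4015694/30329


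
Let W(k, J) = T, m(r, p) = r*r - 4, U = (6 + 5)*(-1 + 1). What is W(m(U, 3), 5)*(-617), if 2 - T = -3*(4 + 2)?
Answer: -12340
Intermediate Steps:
U = 0 (U = 11*0 = 0)
m(r, p) = -4 + r**2 (m(r, p) = r**2 - 4 = -4 + r**2)
T = 20 (T = 2 - (-3)*(4 + 2) = 2 - (-3)*6 = 2 - 1*(-18) = 2 + 18 = 20)
W(k, J) = 20
W(m(U, 3), 5)*(-617) = 20*(-617) = -12340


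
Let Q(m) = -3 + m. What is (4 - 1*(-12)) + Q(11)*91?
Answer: 744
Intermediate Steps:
(4 - 1*(-12)) + Q(11)*91 = (4 - 1*(-12)) + (-3 + 11)*91 = (4 + 12) + 8*91 = 16 + 728 = 744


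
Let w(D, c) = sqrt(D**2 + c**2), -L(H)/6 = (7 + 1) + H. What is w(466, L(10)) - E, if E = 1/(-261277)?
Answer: 1/261277 + 2*sqrt(57205) ≈ 478.35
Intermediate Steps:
E = -1/261277 ≈ -3.8274e-6
L(H) = -48 - 6*H (L(H) = -6*((7 + 1) + H) = -6*(8 + H) = -48 - 6*H)
w(466, L(10)) - E = sqrt(466**2 + (-48 - 6*10)**2) - 1*(-1/261277) = sqrt(217156 + (-48 - 60)**2) + 1/261277 = sqrt(217156 + (-108)**2) + 1/261277 = sqrt(217156 + 11664) + 1/261277 = sqrt(228820) + 1/261277 = 2*sqrt(57205) + 1/261277 = 1/261277 + 2*sqrt(57205)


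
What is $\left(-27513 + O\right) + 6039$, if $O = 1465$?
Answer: $-20009$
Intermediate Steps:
$\left(-27513 + O\right) + 6039 = \left(-27513 + 1465\right) + 6039 = -26048 + 6039 = -20009$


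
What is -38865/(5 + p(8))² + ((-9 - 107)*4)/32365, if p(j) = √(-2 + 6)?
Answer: -1257888461/1585885 ≈ -793.18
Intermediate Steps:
p(j) = 2 (p(j) = √4 = 2)
-38865/(5 + p(8))² + ((-9 - 107)*4)/32365 = -38865/(5 + 2)² + ((-9 - 107)*4)/32365 = -38865/(7²) - 116*4*(1/32365) = -38865/49 - 464*1/32365 = -38865*1/49 - 464/32365 = -38865/49 - 464/32365 = -1257888461/1585885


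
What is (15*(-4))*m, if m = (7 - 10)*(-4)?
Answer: -720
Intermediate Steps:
m = 12 (m = -3*(-4) = 12)
(15*(-4))*m = (15*(-4))*12 = -60*12 = -720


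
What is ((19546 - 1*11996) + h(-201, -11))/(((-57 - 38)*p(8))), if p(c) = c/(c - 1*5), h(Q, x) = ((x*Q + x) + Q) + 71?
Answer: -1443/38 ≈ -37.974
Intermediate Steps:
h(Q, x) = 71 + Q + x + Q*x (h(Q, x) = ((Q*x + x) + Q) + 71 = ((x + Q*x) + Q) + 71 = (Q + x + Q*x) + 71 = 71 + Q + x + Q*x)
p(c) = c/(-5 + c) (p(c) = c/(c - 5) = c/(-5 + c))
((19546 - 1*11996) + h(-201, -11))/(((-57 - 38)*p(8))) = ((19546 - 1*11996) + (71 - 201 - 11 - 201*(-11)))/(((-57 - 38)*(8/(-5 + 8)))) = ((19546 - 11996) + (71 - 201 - 11 + 2211))/((-760/3)) = (7550 + 2070)/((-760/3)) = 9620/((-95*8/3)) = 9620/(-760/3) = 9620*(-3/760) = -1443/38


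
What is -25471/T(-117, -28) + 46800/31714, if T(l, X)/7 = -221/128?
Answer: 51734586616/24530779 ≈ 2109.0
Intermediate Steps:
T(l, X) = -1547/128 (T(l, X) = 7*(-221/128) = -1547/128)
-25471/T(-117, -28) + 46800/31714 = -25471/(-1547/128) + 46800/31714 = -25471*(-128/1547) + 46800*(1/31714) = 3260288/1547 + 23400/15857 = 51734586616/24530779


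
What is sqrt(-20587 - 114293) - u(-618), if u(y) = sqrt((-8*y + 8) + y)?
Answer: -sqrt(4334) + 4*I*sqrt(8430) ≈ -65.833 + 367.26*I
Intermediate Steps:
u(y) = sqrt(8 - 7*y) (u(y) = sqrt((8 - 8*y) + y) = sqrt(8 - 7*y))
sqrt(-20587 - 114293) - u(-618) = sqrt(-20587 - 114293) - sqrt(8 - 7*(-618)) = sqrt(-134880) - sqrt(8 + 4326) = 4*I*sqrt(8430) - sqrt(4334) = -sqrt(4334) + 4*I*sqrt(8430)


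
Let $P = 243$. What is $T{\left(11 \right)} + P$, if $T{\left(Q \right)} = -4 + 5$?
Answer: $244$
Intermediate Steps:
$T{\left(Q \right)} = 1$
$T{\left(11 \right)} + P = 1 + 243 = 244$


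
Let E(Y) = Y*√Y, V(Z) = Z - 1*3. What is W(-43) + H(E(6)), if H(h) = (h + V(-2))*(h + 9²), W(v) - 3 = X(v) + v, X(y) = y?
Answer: -272 + 456*√6 ≈ 844.97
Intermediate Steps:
V(Z) = -3 + Z (V(Z) = Z - 3 = -3 + Z)
E(Y) = Y^(3/2)
W(v) = 3 + 2*v (W(v) = 3 + (v + v) = 3 + 2*v)
H(h) = (-5 + h)*(81 + h) (H(h) = (h + (-3 - 2))*(h + 9²) = (h - 5)*(h + 81) = (-5 + h)*(81 + h))
W(-43) + H(E(6)) = (3 + 2*(-43)) + (-405 + (6^(3/2))² + 76*6^(3/2)) = (3 - 86) + (-405 + (6*√6)² + 76*(6*√6)) = -83 + (-405 + 216 + 456*√6) = -83 + (-189 + 456*√6) = -272 + 456*√6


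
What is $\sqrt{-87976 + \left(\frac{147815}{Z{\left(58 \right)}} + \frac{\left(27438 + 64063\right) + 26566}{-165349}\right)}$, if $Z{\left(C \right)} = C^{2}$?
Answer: $\frac{i \sqrt{8087418284286150061}}{9590242} \approx 296.53 i$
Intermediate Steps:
$\sqrt{-87976 + \left(\frac{147815}{Z{\left(58 \right)}} + \frac{\left(27438 + 64063\right) + 26566}{-165349}\right)} = \sqrt{-87976 + \left(\frac{147815}{58^{2}} + \frac{\left(27438 + 64063\right) + 26566}{-165349}\right)} = \sqrt{-87976 + \left(\frac{147815}{3364} + \left(91501 + 26566\right) \left(- \frac{1}{165349}\right)\right)} = \sqrt{-87976 + \left(147815 \cdot \frac{1}{3364} + 118067 \left(- \frac{1}{165349}\right)\right)} = \sqrt{-87976 + \left(\frac{147815}{3364} - \frac{118067}{165349}\right)} = \sqrt{-87976 + \frac{24043885047}{556234036}} = \sqrt{- \frac{48911201666089}{556234036}} = \frac{i \sqrt{8087418284286150061}}{9590242}$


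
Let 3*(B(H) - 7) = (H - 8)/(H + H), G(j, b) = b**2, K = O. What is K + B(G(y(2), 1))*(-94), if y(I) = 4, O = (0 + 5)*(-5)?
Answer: -1720/3 ≈ -573.33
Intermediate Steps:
O = -25 (O = 5*(-5) = -25)
K = -25
B(H) = 7 + (-8 + H)/(6*H) (B(H) = 7 + ((H - 8)/(H + H))/3 = 7 + ((-8 + H)/((2*H)))/3 = 7 + ((-8 + H)*(1/(2*H)))/3 = 7 + ((-8 + H)/(2*H))/3 = 7 + (-8 + H)/(6*H))
K + B(G(y(2), 1))*(-94) = -25 + ((-8 + 43*1**2)/(6*(1**2)))*(-94) = -25 + ((1/6)*(-8 + 43*1)/1)*(-94) = -25 + ((1/6)*1*(-8 + 43))*(-94) = -25 + ((1/6)*1*35)*(-94) = -25 + (35/6)*(-94) = -25 - 1645/3 = -1720/3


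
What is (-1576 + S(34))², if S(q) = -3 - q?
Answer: 2601769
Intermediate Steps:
(-1576 + S(34))² = (-1576 + (-3 - 1*34))² = (-1576 + (-3 - 34))² = (-1576 - 37)² = (-1613)² = 2601769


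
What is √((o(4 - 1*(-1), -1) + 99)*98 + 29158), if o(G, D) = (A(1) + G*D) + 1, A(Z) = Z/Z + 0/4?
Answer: √38566 ≈ 196.38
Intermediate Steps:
A(Z) = 1 (A(Z) = 1 + 0*(¼) = 1 + 0 = 1)
o(G, D) = 2 + D*G (o(G, D) = (1 + G*D) + 1 = (1 + D*G) + 1 = 2 + D*G)
√((o(4 - 1*(-1), -1) + 99)*98 + 29158) = √(((2 - (4 - 1*(-1))) + 99)*98 + 29158) = √(((2 - (4 + 1)) + 99)*98 + 29158) = √(((2 - 1*5) + 99)*98 + 29158) = √(((2 - 5) + 99)*98 + 29158) = √((-3 + 99)*98 + 29158) = √(96*98 + 29158) = √(9408 + 29158) = √38566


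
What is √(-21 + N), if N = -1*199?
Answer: 2*I*√55 ≈ 14.832*I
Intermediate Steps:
N = -199
√(-21 + N) = √(-21 - 199) = √(-220) = 2*I*√55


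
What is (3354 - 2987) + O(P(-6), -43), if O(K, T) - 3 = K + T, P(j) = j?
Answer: 321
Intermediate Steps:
O(K, T) = 3 + K + T (O(K, T) = 3 + (K + T) = 3 + K + T)
(3354 - 2987) + O(P(-6), -43) = (3354 - 2987) + (3 - 6 - 43) = 367 - 46 = 321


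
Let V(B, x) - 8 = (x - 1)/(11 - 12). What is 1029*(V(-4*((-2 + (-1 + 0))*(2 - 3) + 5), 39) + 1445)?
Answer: 1456035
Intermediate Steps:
V(B, x) = 9 - x (V(B, x) = 8 + (x - 1)/(11 - 12) = 8 + (-1 + x)/(-1) = 8 + (-1 + x)*(-1) = 8 + (1 - x) = 9 - x)
1029*(V(-4*((-2 + (-1 + 0))*(2 - 3) + 5), 39) + 1445) = 1029*((9 - 1*39) + 1445) = 1029*((9 - 39) + 1445) = 1029*(-30 + 1445) = 1029*1415 = 1456035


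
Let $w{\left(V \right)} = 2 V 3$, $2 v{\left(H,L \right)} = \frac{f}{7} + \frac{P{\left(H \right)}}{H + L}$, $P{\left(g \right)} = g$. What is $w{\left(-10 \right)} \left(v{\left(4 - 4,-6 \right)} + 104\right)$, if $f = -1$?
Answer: $- \frac{43650}{7} \approx -6235.7$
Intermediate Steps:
$v{\left(H,L \right)} = - \frac{1}{14} + \frac{H}{2 \left(H + L\right)}$ ($v{\left(H,L \right)} = \frac{- \frac{1}{7} + \frac{H}{H + L}}{2} = - \frac{1}{14} + \frac{H}{2 \left(H + L\right)}$)
$w{\left(V \right)} = 6 V$
$w{\left(-10 \right)} \left(v{\left(4 - 4,-6 \right)} + 104\right) = 6 \left(-10\right) \left(\frac{\left(-1\right) \left(-6\right) + 6 \left(4 - 4\right)}{14 \left(\left(4 - 4\right) - 6\right)} + 104\right) = - 60 \left(\frac{6 + 6 \cdot 0}{14 \left(0 - 6\right)} + 104\right) = - 60 \left(\frac{6 + 0}{14 \left(-6\right)} + 104\right) = - 60 \left(\frac{1}{14} \left(- \frac{1}{6}\right) 6 + 104\right) = - 60 \left(- \frac{1}{14} + 104\right) = \left(-60\right) \frac{1455}{14} = - \frac{43650}{7}$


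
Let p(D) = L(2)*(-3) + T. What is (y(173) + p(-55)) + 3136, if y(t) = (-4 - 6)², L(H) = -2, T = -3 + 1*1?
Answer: 3240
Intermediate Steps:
T = -2 (T = -3 + 1 = -2)
y(t) = 100 (y(t) = (-10)² = 100)
p(D) = 4 (p(D) = -2*(-3) - 2 = 6 - 2 = 4)
(y(173) + p(-55)) + 3136 = (100 + 4) + 3136 = 104 + 3136 = 3240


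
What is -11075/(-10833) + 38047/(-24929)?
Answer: -136074476/270055857 ≈ -0.50388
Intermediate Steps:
-11075/(-10833) + 38047/(-24929) = -11075*(-1/10833) + 38047*(-1/24929) = 11075/10833 - 38047/24929 = -136074476/270055857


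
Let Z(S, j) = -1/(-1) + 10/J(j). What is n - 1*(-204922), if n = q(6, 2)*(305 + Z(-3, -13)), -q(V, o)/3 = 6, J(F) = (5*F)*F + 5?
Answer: 16950172/85 ≈ 1.9941e+5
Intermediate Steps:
J(F) = 5 + 5*F² (J(F) = 5*F² + 5 = 5 + 5*F²)
q(V, o) = -18 (q(V, o) = -3*6 = -18)
Z(S, j) = 1 + 10/(5 + 5*j²) (Z(S, j) = -1/(-1) + 10/(5 + 5*j²) = -1*(-1) + 10/(5 + 5*j²) = 1 + 10/(5 + 5*j²))
n = -468198/85 (n = -18*(305 + (3 + (-13)²)/(1 + (-13)²)) = -18*(305 + (3 + 169)/(1 + 169)) = -18*(305 + 172/170) = -18*(305 + (1/170)*172) = -18*(305 + 86/85) = -18*26011/85 = -468198/85 ≈ -5508.2)
n - 1*(-204922) = -468198/85 - 1*(-204922) = -468198/85 + 204922 = 16950172/85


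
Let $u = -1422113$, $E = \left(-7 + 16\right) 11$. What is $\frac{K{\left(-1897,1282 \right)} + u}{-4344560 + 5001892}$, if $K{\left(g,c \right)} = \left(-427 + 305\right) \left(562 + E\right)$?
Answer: $- \frac{1502755}{657332} \approx -2.2861$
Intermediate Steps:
$E = 99$ ($E = 9 \cdot 11 = 99$)
$K{\left(g,c \right)} = -80642$ ($K{\left(g,c \right)} = \left(-427 + 305\right) \left(562 + 99\right) = \left(-122\right) 661 = -80642$)
$\frac{K{\left(-1897,1282 \right)} + u}{-4344560 + 5001892} = \frac{-80642 - 1422113}{-4344560 + 5001892} = - \frac{1502755}{657332}$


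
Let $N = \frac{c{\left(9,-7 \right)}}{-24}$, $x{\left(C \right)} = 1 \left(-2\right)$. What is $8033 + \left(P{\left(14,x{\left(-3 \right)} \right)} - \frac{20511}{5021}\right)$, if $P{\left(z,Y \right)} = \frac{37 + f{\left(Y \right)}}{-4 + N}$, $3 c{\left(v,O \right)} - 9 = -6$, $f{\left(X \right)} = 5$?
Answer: $\frac{3905317486}{487037} \approx 8018.5$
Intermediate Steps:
$x{\left(C \right)} = -2$
$c{\left(v,O \right)} = 1$ ($c{\left(v,O \right)} = 3 + \frac{1}{3} \left(-6\right) = 3 - 2 = 1$)
$N = - \frac{1}{24}$ ($N = 1 \frac{1}{-24} = 1 \left(- \frac{1}{24}\right) = - \frac{1}{24} \approx -0.041667$)
$P{\left(z,Y \right)} = - \frac{1008}{97}$ ($P{\left(z,Y \right)} = \frac{37 + 5}{-4 - \frac{1}{24}} = \frac{42}{- \frac{97}{24}} = 42 \left(- \frac{24}{97}\right) = - \frac{1008}{97}$)
$8033 + \left(P{\left(14,x{\left(-3 \right)} \right)} - \frac{20511}{5021}\right) = 8033 - \left(\frac{1008}{97} + \frac{20511}{5021}\right) = 8033 - \frac{7050735}{487037} = \frac{3905317486}{487037}$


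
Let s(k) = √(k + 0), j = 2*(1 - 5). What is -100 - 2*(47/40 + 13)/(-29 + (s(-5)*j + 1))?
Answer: (-16000*√5 + 55433*I)/(80*(-7*I + 2*√5)) ≈ -99.281 - 0.45937*I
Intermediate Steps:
j = -8 (j = 2*(-4) = -8)
s(k) = √k
-100 - 2*(47/40 + 13)/(-29 + (s(-5)*j + 1)) = -100 - 2*(47/40 + 13)/(-29 + (√(-5)*(-8) + 1)) = -100 - 2*(47*(1/40) + 13)/(-29 + ((I*√5)*(-8) + 1)) = -100 - 2*(47/40 + 13)/(-29 + (-8*I*√5 + 1)) = -100 - 567/(20*(-29 + (1 - 8*I*√5))) = -100 - 567/(20*(-28 - 8*I*√5))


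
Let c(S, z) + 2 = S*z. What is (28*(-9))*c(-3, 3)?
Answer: 2772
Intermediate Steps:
c(S, z) = -2 + S*z
(28*(-9))*c(-3, 3) = (28*(-9))*(-2 - 3*3) = -252*(-2 - 9) = -252*(-11) = 2772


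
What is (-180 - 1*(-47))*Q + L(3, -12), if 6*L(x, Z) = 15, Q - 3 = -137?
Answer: 35649/2 ≈ 17825.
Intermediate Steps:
Q = -134 (Q = 3 - 137 = -134)
L(x, Z) = 5/2 (L(x, Z) = (⅙)*15 = 5/2)
(-180 - 1*(-47))*Q + L(3, -12) = (-180 - 1*(-47))*(-134) + 5/2 = (-180 + 47)*(-134) + 5/2 = -133*(-134) + 5/2 = 17822 + 5/2 = 35649/2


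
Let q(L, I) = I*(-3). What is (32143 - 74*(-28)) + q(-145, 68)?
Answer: 34011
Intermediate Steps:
q(L, I) = -3*I
(32143 - 74*(-28)) + q(-145, 68) = (32143 - 74*(-28)) - 3*68 = (32143 + 2072) - 204 = 34215 - 204 = 34011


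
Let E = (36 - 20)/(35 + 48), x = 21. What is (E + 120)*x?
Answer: 209496/83 ≈ 2524.0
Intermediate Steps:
E = 16/83 ≈ 0.19277
(E + 120)*x = (16/83 + 120)*21 = (9976/83)*21 = 209496/83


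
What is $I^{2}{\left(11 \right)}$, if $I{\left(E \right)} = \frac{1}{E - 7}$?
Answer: $\frac{1}{16} \approx 0.0625$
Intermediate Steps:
$I{\left(E \right)} = \frac{1}{-7 + E}$
$I^{2}{\left(11 \right)} = \left(\frac{1}{-7 + 11}\right)^{2} = \left(\frac{1}{4}\right)^{2} = \frac{1}{16}$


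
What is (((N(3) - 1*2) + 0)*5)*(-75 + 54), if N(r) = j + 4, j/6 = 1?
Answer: -840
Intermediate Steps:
j = 6 (j = 6*1 = 6)
N(r) = 10 (N(r) = 6 + 4 = 10)
(((N(3) - 1*2) + 0)*5)*(-75 + 54) = (((10 - 1*2) + 0)*5)*(-75 + 54) = (((10 - 2) + 0)*5)*(-21) = ((8 + 0)*5)*(-21) = (8*5)*(-21) = 40*(-21) = -840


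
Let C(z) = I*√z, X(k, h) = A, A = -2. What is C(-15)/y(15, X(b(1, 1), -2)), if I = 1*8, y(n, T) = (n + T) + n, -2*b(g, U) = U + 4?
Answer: 2*I*√15/7 ≈ 1.1066*I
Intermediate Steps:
b(g, U) = -2 - U/2 (b(g, U) = -(U + 4)/2 = -(4 + U)/2 = -2 - U/2)
X(k, h) = -2
y(n, T) = T + 2*n (y(n, T) = (T + n) + n = T + 2*n)
I = 8
C(z) = 8*√z
C(-15)/y(15, X(b(1, 1), -2)) = (8*√(-15))/(-2 + 2*15) = (8*(I*√15))/(-2 + 30) = (8*I*√15)/28 = (8*I*√15)*(1/28) = 2*I*√15/7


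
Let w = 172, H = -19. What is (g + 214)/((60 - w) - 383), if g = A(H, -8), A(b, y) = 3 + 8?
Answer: -5/11 ≈ -0.45455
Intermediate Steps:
A(b, y) = 11
g = 11
(g + 214)/((60 - w) - 383) = (11 + 214)/((60 - 1*172) - 383) = 225/((60 - 172) - 383) = 225/(-112 - 383) = 225/(-495) = 225*(-1/495) = -5/11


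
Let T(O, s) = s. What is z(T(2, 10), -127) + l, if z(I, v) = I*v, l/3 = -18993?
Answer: -58249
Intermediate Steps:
l = -56979 (l = 3*(-18993) = -56979)
z(T(2, 10), -127) + l = 10*(-127) - 56979 = -1270 - 56979 = -58249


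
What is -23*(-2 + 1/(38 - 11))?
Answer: 1219/27 ≈ 45.148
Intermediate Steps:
-23*(-2 + 1/(38 - 11)) = -23*(-2 + 1/27) = -23*(-53/27) = 1219/27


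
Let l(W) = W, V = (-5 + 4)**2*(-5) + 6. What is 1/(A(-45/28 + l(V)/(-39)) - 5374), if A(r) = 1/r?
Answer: -1783/9582934 ≈ -0.00018606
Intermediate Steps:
V = 1 (V = (-1)**2*(-5) + 6 = 1*(-5) + 6 = -5 + 6 = 1)
1/(A(-45/28 + l(V)/(-39)) - 5374) = 1/(1/(-45/28 + 1/(-39)) - 5374) = 1/(1/(-45*1/28 + 1*(-1/39)) - 5374) = 1/(1/(-45/28 - 1/39) - 5374) = 1/(1/(-1783/1092) - 5374) = 1/(-1092/1783 - 5374) = 1/(-9582934/1783) = -1783/9582934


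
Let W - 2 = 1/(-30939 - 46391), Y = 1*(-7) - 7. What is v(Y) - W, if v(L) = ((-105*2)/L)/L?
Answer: -831294/270655 ≈ -3.0714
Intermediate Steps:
Y = -14 (Y = -7 - 7 = -14)
W = 154659/77330 (W = 2 + 1/(-30939 - 46391) = 2 + 1/(-77330) = 2 - 1/77330 = 154659/77330 ≈ 2.0000)
v(L) = -210/L**2 (v(L) = (-210/L)/L = -210/L**2)
v(Y) - W = -210/(-14)**2 - 1*154659/77330 = -210*1/196 - 154659/77330 = -15/14 - 154659/77330 = -831294/270655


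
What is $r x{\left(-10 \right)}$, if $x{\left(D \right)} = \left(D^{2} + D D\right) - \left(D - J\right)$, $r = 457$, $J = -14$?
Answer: $89572$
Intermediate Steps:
$x{\left(D \right)} = -14 - D + 2 D^{2}$ ($x{\left(D \right)} = \left(D^{2} + D D\right) - \left(14 + D\right) = \left(D^{2} + D^{2}\right) - \left(14 + D\right) = 2 D^{2} - \left(14 + D\right) = -14 - D + 2 D^{2}$)
$r x{\left(-10 \right)} = 457 \left(-14 - -10 + 2 \left(-10\right)^{2}\right) = 457 \left(-14 + 10 + 2 \cdot 100\right) = 457 \left(-14 + 10 + 200\right) = 457 \cdot 196 = 89572$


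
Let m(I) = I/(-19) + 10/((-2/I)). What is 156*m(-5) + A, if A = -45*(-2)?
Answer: 76590/19 ≈ 4031.1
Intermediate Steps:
m(I) = -96*I/19 (m(I) = I*(-1/19) + 10*(-I/2) = -I/19 - 5*I = -96*I/19)
A = 90
156*m(-5) + A = 156*(-96/19*(-5)) + 90 = 156*(480/19) + 90 = 74880/19 + 90 = 76590/19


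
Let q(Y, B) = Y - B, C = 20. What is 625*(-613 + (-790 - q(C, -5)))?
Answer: -892500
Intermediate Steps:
625*(-613 + (-790 - q(C, -5))) = 625*(-613 + (-790 - (20 - 1*(-5)))) = 625*(-613 + (-790 - (20 + 5))) = 625*(-613 + (-790 - 1*25)) = 625*(-613 + (-790 - 25)) = 625*(-613 - 815) = 625*(-1428) = -892500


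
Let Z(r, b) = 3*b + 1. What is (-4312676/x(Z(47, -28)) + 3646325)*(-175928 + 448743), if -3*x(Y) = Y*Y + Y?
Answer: 3386974487094035/3403 ≈ 9.9529e+11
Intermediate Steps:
Z(r, b) = 1 + 3*b
x(Y) = -Y/3 - Y²/3 (x(Y) = -(Y*Y + Y)/3 = -(Y² + Y)/3 = -(Y + Y²)/3 = -Y/3 - Y²/3)
(-4312676/x(Z(47, -28)) + 3646325)*(-175928 + 448743) = (-4312676*(-3/((1 + 3*(-28))*(1 + (1 + 3*(-28))))) + 3646325)*(-175928 + 448743) = (-4312676*(-3/((1 - 84)*(1 + (1 - 84)))) + 3646325)*272815 = (-4312676*3/(83*(1 - 83)) + 3646325)*272815 = (-4312676/((-⅓*(-83)*(-82))) + 3646325)*272815 = (-4312676/(-6806/3) + 3646325)*272815 = (-4312676*(-3/6806) + 3646325)*272815 = (6469014/3403 + 3646325)*272815 = (12414912989/3403)*272815 = 3386974487094035/3403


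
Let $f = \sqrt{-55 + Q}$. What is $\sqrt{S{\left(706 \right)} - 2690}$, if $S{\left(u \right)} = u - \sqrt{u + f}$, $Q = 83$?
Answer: $\sqrt{-1984 - \sqrt{2} \sqrt{353 + \sqrt{7}}} \approx 44.841 i$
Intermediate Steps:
$f = 2 \sqrt{7}$ ($f = \sqrt{-55 + 83} = \sqrt{28} = 2 \sqrt{7} \approx 5.2915$)
$S{\left(u \right)} = u - \sqrt{u + 2 \sqrt{7}}$
$\sqrt{S{\left(706 \right)} - 2690} = \sqrt{\left(706 - \sqrt{706 + 2 \sqrt{7}}\right) - 2690} = \sqrt{-1984 - \sqrt{706 + 2 \sqrt{7}}}$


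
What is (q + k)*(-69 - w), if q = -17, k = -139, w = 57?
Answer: 19656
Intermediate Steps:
(q + k)*(-69 - w) = (-17 - 139)*(-69 - 1*57) = -156*(-69 - 57) = -156*(-126) = 19656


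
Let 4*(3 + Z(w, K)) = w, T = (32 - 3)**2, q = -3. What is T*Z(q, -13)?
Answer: -12615/4 ≈ -3153.8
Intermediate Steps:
T = 841 (T = 29**2 = 841)
Z(w, K) = -3 + w/4
T*Z(q, -13) = 841*(-3 + (1/4)*(-3)) = 841*(-3 - 3/4) = 841*(-15/4) = -12615/4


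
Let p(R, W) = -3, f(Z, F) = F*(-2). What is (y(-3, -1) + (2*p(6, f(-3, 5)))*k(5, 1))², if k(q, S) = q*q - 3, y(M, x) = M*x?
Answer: 16641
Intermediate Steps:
f(Z, F) = -2*F
k(q, S) = -3 + q² (k(q, S) = q² - 3 = -3 + q²)
(y(-3, -1) + (2*p(6, f(-3, 5)))*k(5, 1))² = (-3*(-1) + (2*(-3))*(-3 + 5²))² = (3 - 6*(-3 + 25))² = (3 - 6*22)² = (3 - 132)² = (-129)² = 16641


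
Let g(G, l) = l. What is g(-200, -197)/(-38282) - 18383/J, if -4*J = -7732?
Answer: -703357205/73999106 ≈ -9.5049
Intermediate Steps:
J = 1933 (J = -¼*(-7732) = 1933)
g(-200, -197)/(-38282) - 18383/J = -197/(-38282) - 18383/1933 = -197*(-1/38282) - 18383*1/1933 = 197/38282 - 18383/1933 = -703357205/73999106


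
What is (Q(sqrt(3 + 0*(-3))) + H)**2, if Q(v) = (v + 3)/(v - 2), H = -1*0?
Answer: (3 + sqrt(3))**2/(2 - sqrt(3))**2 ≈ 311.88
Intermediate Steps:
H = 0
Q(v) = (3 + v)/(-2 + v)
(Q(sqrt(3 + 0*(-3))) + H)**2 = ((3 + sqrt(3 + 0*(-3)))/(-2 + sqrt(3 + 0*(-3))) + 0)**2 = ((3 + sqrt(3 + 0))/(-2 + sqrt(3 + 0)) + 0)**2 = ((3 + sqrt(3))/(-2 + sqrt(3)) + 0)**2 = ((3 + sqrt(3))/(-2 + sqrt(3)))**2 = (3 + sqrt(3))**2/(-2 + sqrt(3))**2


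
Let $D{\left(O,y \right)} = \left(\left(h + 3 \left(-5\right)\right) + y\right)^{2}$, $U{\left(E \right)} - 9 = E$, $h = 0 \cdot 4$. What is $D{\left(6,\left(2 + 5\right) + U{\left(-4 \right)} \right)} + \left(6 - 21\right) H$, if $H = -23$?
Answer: $354$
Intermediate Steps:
$h = 0$
$U{\left(E \right)} = 9 + E$
$D{\left(O,y \right)} = \left(-15 + y\right)^{2}$ ($D{\left(O,y \right)} = \left(\left(0 + 3 \left(-5\right)\right) + y\right)^{2} = \left(\left(0 - 15\right) + y\right)^{2} = \left(-15 + y\right)^{2}$)
$D{\left(6,\left(2 + 5\right) + U{\left(-4 \right)} \right)} + \left(6 - 21\right) H = \left(-15 + \left(\left(2 + 5\right) + \left(9 - 4\right)\right)\right)^{2} + \left(6 - 21\right) \left(-23\right) = \left(-15 + \left(7 + 5\right)\right)^{2} + \left(6 - 21\right) \left(-23\right) = \left(-15 + 12\right)^{2} - -345 = \left(-3\right)^{2} + 345 = 9 + 345 = 354$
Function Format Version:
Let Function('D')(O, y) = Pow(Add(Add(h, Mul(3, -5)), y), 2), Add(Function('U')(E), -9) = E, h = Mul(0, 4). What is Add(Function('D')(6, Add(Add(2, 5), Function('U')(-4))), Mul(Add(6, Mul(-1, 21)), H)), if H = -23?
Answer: 354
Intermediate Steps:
h = 0
Function('U')(E) = Add(9, E)
Function('D')(O, y) = Pow(Add(-15, y), 2) (Function('D')(O, y) = Pow(Add(Add(0, Mul(3, -5)), y), 2) = Pow(Add(Add(0, -15), y), 2) = Pow(Add(-15, y), 2))
Add(Function('D')(6, Add(Add(2, 5), Function('U')(-4))), Mul(Add(6, Mul(-1, 21)), H)) = Add(Pow(Add(-15, Add(Add(2, 5), Add(9, -4))), 2), Mul(Add(6, Mul(-1, 21)), -23)) = Add(Pow(Add(-15, Add(7, 5)), 2), Mul(Add(6, -21), -23)) = Add(Pow(Add(-15, 12), 2), Mul(-15, -23)) = Add(Pow(-3, 2), 345) = Add(9, 345) = 354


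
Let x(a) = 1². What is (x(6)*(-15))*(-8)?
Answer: 120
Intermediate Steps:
x(a) = 1
(x(6)*(-15))*(-8) = (1*(-15))*(-8) = -15*(-8) = 120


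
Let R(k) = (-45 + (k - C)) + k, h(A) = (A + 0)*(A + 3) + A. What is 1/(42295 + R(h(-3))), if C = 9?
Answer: 1/42235 ≈ 2.3677e-5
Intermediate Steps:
h(A) = A + A*(3 + A) (h(A) = A*(3 + A) + A = A + A*(3 + A))
R(k) = -54 + 2*k (R(k) = (-45 + (k - 1*9)) + k = (-45 + (k - 9)) + k = (-45 + (-9 + k)) + k = (-54 + k) + k = -54 + 2*k)
1/(42295 + R(h(-3))) = 1/(42295 + (-54 + 2*(-3*(4 - 3)))) = 1/(42295 + (-54 + 2*(-3*1))) = 1/(42295 + (-54 + 2*(-3))) = 1/(42295 + (-54 - 6)) = 1/(42295 - 60) = 1/42235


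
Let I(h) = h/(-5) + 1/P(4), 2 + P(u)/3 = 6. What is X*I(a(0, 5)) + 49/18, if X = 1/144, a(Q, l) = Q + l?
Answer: 4693/1728 ≈ 2.7159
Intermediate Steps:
X = 1/144 ≈ 0.0069444
P(u) = 12 (P(u) = -6 + 3*6 = -6 + 18 = 12)
I(h) = 1/12 - h/5 (I(h) = h/(-5) + 1/12 = h*(-1/5) + 1*(1/12) = -h/5 + 1/12 = 1/12 - h/5)
X*I(a(0, 5)) + 49/18 = (1/12 - (0 + 5)/5)/144 + 49/18 = (1/12 - 1/5*5)/144 + 49*(1/18) = (1/12 - 1)/144 + 49/18 = (1/144)*(-11/12) + 49/18 = -11/1728 + 49/18 = 4693/1728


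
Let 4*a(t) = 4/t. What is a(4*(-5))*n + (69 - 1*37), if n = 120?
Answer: 26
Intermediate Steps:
a(t) = 1/t (a(t) = (4/t)/4 = 1/t)
a(4*(-5))*n + (69 - 1*37) = 120/(4*(-5)) + (69 - 1*37) = 120/(-20) + (69 - 37) = -1/20*120 + 32 = -6 + 32 = 26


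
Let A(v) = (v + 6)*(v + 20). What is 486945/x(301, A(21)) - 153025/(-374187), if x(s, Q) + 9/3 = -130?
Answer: -182188136390/49766871 ≈ -3660.8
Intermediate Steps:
A(v) = (6 + v)*(20 + v)
x(s, Q) = -133 (x(s, Q) = -3 - 130 = -133)
486945/x(301, A(21)) - 153025/(-374187) = 486945/(-133) - 153025/(-374187) = 486945*(-1/133) - 153025*(-1/374187) = -486945/133 + 153025/374187 = -182188136390/49766871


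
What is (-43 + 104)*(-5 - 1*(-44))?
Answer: 2379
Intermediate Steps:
(-43 + 104)*(-5 - 1*(-44)) = 61*(-5 + 44) = 61*39 = 2379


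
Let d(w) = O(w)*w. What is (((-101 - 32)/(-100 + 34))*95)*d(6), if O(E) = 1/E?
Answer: 12635/66 ≈ 191.44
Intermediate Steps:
O(E) = 1/E
d(w) = 1 (d(w) = w/w = 1)
(((-101 - 32)/(-100 + 34))*95)*d(6) = (((-101 - 32)/(-100 + 34))*95)*1 = (-133/(-66)*95)*1 = (-133*(-1/66)*95)*1 = ((133/66)*95)*1 = (12635/66)*1 = 12635/66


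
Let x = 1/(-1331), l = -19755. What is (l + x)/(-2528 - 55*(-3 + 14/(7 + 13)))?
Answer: 52587812/6392793 ≈ 8.2261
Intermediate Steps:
x = -1/1331 ≈ -0.00075131
(l + x)/(-2528 - 55*(-3 + 14/(7 + 13))) = (-19755 - 1/1331)/(-2528 - 55*(-3 + 14/(7 + 13))) = -26293906/(1331*(-2528 - 55*(-3 + 14/20))) = -26293906/(1331*(-2528 - 55*(-3 + 14*(1/20)))) = -26293906/(1331*(-2528 - 55*(-3 + 7/10))) = -26293906/(1331*(-2528 - 55*(-23/10))) = -26293906/(1331*(-2528 + 253/2)) = -26293906/(1331*(-4803/2)) = -26293906/1331*(-2/4803) = 52587812/6392793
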